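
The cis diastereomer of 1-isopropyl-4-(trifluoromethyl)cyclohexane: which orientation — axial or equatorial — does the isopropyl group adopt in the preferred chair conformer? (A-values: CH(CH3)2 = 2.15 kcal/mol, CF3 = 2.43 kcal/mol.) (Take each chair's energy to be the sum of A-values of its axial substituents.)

C1 and C4 have opposite parity, so for the cis isomer the two substituents are one axial and one equatorial in each chair.
Chair I (isopropyl axial, trifluoromethyl equatorial): E = 2.15 kcal/mol.
Chair II (isopropyl equatorial, trifluoromethyl axial): E = 2.43 kcal/mol.
Chair I is the more stable (lower-energy) conformer, and in that chair the isopropyl group is axial.

axial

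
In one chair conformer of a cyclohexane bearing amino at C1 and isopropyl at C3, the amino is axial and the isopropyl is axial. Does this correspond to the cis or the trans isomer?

cis

C1 and C3 have the same parity, so their axial bonds point in the same direction.
With same-parity carbons, two substituents on the same face are both axial or both equatorial; opposite faces give one of each.
Here the groups are axial/axial → same face → cis.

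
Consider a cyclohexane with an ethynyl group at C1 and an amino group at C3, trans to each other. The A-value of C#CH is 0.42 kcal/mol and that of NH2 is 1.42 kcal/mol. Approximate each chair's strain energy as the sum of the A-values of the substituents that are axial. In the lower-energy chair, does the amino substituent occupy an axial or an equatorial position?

C1 and C3 have the same parity, so for the trans isomer the two substituents are one axial and one equatorial in each chair.
Chair I (ethynyl axial, amino equatorial): E = 0.42 kcal/mol.
Chair II (ethynyl equatorial, amino axial): E = 1.42 kcal/mol.
Chair I is the more stable (lower-energy) conformer, and in that chair the amino group is equatorial.

equatorial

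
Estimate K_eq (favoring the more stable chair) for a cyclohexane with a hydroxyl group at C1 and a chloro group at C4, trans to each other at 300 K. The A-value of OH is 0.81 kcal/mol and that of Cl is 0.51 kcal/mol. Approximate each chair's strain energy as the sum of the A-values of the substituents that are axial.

C1 and C4 have opposite parity, so for the trans isomer the two substituents are e,e in one chair and a,a in the other.
Chair I (hydroxyl axial, chloro axial): E = 1.32 kcal/mol; chair II (hydroxyl equatorial, chloro equatorial): E = 0.00 kcal/mol.
ΔG = 1.32 kcal/mol between the two chairs.
K = exp(ΔG/RT) with R = 1.987×10⁻³ kcal mol⁻¹ K⁻¹ and T = 300 K gives K ≈ 9.16.

K ≈ 9.16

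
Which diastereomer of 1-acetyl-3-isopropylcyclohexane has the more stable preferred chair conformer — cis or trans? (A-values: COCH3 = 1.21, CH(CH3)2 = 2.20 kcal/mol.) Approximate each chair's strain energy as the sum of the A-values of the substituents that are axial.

cis

At 1,3 positions (parity same): cis → (e,e or a,a); trans → (a,e or e,a).
Best chair for cis: E = 0.00 kcal/mol; best chair for trans: E = 1.21 kcal/mol.
The cis isomer is lower by 1.21 kcal/mol.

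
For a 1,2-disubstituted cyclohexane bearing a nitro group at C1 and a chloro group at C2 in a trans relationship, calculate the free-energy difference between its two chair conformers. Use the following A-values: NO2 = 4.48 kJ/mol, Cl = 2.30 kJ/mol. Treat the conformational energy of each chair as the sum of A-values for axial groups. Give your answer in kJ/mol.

6.78 kJ/mol

C1 and C2 have opposite parity, so for the trans isomer the two substituents are e,e in one chair and a,a in the other.
Chair I (nitro axial, chloro axial): E = 6.78 kJ/mol.
Chair II (nitro equatorial, chloro equatorial): E = 0.00 kJ/mol.
ΔE = 6.78 − 0.00 = 6.78 kJ/mol; chair II is more stable.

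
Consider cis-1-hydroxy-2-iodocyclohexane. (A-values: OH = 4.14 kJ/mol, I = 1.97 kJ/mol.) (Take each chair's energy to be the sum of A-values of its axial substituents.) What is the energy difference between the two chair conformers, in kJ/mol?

C1 and C2 have opposite parity, so for the cis isomer the two substituents are one axial and one equatorial in each chair.
Chair I (hydroxyl axial, iodo equatorial): E = 4.14 kJ/mol.
Chair II (hydroxyl equatorial, iodo axial): E = 1.97 kJ/mol.
ΔE = 4.14 − 1.97 = 2.17 kJ/mol; chair II is more stable.

2.17 kJ/mol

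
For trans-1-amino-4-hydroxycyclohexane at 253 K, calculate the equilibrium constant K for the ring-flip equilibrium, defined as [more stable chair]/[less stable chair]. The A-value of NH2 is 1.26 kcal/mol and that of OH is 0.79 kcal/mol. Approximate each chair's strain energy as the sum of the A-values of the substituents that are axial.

K ≈ 59.0

C1 and C4 have opposite parity, so for the trans isomer the two substituents are e,e in one chair and a,a in the other.
Chair I (amino axial, hydroxyl axial): E = 2.05 kcal/mol; chair II (amino equatorial, hydroxyl equatorial): E = 0.00 kcal/mol.
ΔG = 2.05 kcal/mol between the two chairs.
K = exp(ΔG/RT) with R = 1.987×10⁻³ kcal mol⁻¹ K⁻¹ and T = 253 K gives K ≈ 59.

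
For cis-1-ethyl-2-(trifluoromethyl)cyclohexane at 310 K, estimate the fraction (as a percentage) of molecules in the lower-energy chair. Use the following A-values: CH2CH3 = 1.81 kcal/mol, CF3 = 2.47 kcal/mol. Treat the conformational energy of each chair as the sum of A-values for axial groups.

74.5%

C1 and C2 have opposite parity, so for the cis isomer the two substituents are one axial and one equatorial in each chair.
Chair I (ethyl axial, trifluoromethyl equatorial): E = 1.81 kcal/mol; chair II (ethyl equatorial, trifluoromethyl axial): E = 2.47 kcal/mol.
ΔG = 0.66 kcal/mol between the two chairs.
K = exp(ΔG/RT) with R = 1.987×10⁻³ kcal mol⁻¹ K⁻¹ and T = 310 K gives K ≈ 2.92.
Fraction in the lower-energy chair = K/(K+1) = 74.5%.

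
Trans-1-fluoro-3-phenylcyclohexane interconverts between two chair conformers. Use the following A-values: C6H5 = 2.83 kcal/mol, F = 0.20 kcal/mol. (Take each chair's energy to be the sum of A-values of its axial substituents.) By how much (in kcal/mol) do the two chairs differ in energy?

2.63 kcal/mol

C1 and C3 have the same parity, so for the trans isomer the two substituents are one axial and one equatorial in each chair.
Chair I (phenyl axial, fluoro equatorial): E = 2.83 kcal/mol.
Chair II (phenyl equatorial, fluoro axial): E = 0.20 kcal/mol.
ΔE = 2.83 − 0.20 = 2.63 kcal/mol; chair II is more stable.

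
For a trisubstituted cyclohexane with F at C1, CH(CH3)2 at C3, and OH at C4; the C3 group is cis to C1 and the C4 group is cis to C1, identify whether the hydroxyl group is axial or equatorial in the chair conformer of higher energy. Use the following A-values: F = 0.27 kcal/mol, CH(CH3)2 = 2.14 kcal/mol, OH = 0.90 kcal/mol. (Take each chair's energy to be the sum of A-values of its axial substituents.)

equatorial

Chair I (fluoro axial, isopropyl axial, hydroxyl equatorial): E = 2.41 kcal/mol.
Chair II (fluoro equatorial, isopropyl equatorial, hydroxyl axial): E = 0.90 kcal/mol.
Chair I is the less stable (higher-energy) conformer, and in that chair the hydroxyl group is equatorial.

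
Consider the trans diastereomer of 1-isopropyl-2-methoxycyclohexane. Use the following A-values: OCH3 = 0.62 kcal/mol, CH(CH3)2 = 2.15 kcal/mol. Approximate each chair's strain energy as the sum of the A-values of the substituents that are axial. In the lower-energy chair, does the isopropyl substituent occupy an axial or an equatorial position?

equatorial

C1 and C2 have opposite parity, so for the trans isomer the two substituents are e,e in one chair and a,a in the other.
Chair I (methoxy axial, isopropyl axial): E = 2.77 kcal/mol.
Chair II (methoxy equatorial, isopropyl equatorial): E = 0.00 kcal/mol.
Chair II is the more stable (lower-energy) conformer, and in that chair the isopropyl group is equatorial.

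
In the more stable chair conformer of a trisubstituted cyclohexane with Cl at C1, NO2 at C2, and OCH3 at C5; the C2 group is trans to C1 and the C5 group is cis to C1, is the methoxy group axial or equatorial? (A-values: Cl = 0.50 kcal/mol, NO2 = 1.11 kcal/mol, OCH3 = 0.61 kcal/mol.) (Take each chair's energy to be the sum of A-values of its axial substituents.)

Chair I (chloro axial, nitro axial, methoxy axial): E = 2.22 kcal/mol.
Chair II (chloro equatorial, nitro equatorial, methoxy equatorial): E = 0.00 kcal/mol.
Chair II is the more stable (lower-energy) conformer, and in that chair the methoxy group is equatorial.

equatorial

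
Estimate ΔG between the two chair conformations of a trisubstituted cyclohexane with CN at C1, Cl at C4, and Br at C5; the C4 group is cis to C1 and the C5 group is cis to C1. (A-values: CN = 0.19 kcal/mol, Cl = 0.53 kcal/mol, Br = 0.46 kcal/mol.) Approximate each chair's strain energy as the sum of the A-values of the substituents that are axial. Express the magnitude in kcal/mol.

0.12 kcal/mol

Chair I (cyano axial, chloro equatorial, bromo axial): E = 0.65 kcal/mol.
Chair II (cyano equatorial, chloro axial, bromo equatorial): E = 0.53 kcal/mol.
ΔE = 0.65 − 0.53 = 0.12 kcal/mol; chair II is more stable.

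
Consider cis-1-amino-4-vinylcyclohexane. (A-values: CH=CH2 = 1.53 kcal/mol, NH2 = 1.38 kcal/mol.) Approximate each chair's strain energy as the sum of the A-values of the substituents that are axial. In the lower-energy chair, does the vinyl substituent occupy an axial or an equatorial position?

equatorial

C1 and C4 have opposite parity, so for the cis isomer the two substituents are one axial and one equatorial in each chair.
Chair I (vinyl axial, amino equatorial): E = 1.53 kcal/mol.
Chair II (vinyl equatorial, amino axial): E = 1.38 kcal/mol.
Chair II is the more stable (lower-energy) conformer, and in that chair the vinyl group is equatorial.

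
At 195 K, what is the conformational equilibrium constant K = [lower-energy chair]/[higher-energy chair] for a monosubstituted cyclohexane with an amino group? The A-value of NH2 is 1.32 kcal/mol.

K ≈ 30.2

One chair has the amino group axial (E = 1.32 kcal/mol) and the other has it equatorial (E = 0).
ΔG = 1.32 kcal/mol between the two chairs.
K = exp(ΔG/RT) with R = 1.987×10⁻³ kcal mol⁻¹ K⁻¹ and T = 195 K gives K ≈ 30.2.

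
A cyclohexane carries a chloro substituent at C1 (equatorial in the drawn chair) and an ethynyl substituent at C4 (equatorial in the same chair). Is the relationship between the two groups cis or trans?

C1 and C4 have opposite parity, so their axial bonds point in opposite directions.
With opposite-parity carbons, two substituents on the same face are one axial and one equatorial; opposite faces give both axial or both equatorial.
Here the groups are equatorial/equatorial → opposite face → trans.

trans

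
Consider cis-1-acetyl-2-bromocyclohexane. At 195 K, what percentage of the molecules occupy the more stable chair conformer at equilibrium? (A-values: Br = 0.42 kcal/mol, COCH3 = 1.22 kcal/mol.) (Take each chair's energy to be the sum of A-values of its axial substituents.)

C1 and C2 have opposite parity, so for the cis isomer the two substituents are one axial and one equatorial in each chair.
Chair I (bromo axial, acetyl equatorial): E = 0.42 kcal/mol; chair II (bromo equatorial, acetyl axial): E = 1.22 kcal/mol.
ΔG = 0.80 kcal/mol between the two chairs.
K = exp(ΔG/RT) with R = 1.987×10⁻³ kcal mol⁻¹ K⁻¹ and T = 195 K gives K ≈ 7.88.
Fraction in the lower-energy chair = K/(K+1) = 88.7%.

88.7%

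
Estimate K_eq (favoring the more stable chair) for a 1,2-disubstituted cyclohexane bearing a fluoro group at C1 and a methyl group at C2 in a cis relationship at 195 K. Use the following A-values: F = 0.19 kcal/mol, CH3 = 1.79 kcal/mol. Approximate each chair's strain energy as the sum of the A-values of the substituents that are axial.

K ≈ 62.1

C1 and C2 have opposite parity, so for the cis isomer the two substituents are one axial and one equatorial in each chair.
Chair I (fluoro axial, methyl equatorial): E = 0.19 kcal/mol; chair II (fluoro equatorial, methyl axial): E = 1.79 kcal/mol.
ΔG = 1.60 kcal/mol between the two chairs.
K = exp(ΔG/RT) with R = 1.987×10⁻³ kcal mol⁻¹ K⁻¹ and T = 195 K gives K ≈ 62.1.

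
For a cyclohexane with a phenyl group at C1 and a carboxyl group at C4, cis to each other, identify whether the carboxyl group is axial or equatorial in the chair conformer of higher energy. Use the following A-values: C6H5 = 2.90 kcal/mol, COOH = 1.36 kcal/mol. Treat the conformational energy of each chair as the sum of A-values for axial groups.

C1 and C4 have opposite parity, so for the cis isomer the two substituents are one axial and one equatorial in each chair.
Chair I (phenyl axial, carboxyl equatorial): E = 2.90 kcal/mol.
Chair II (phenyl equatorial, carboxyl axial): E = 1.36 kcal/mol.
Chair I is the less stable (higher-energy) conformer, and in that chair the carboxyl group is equatorial.

equatorial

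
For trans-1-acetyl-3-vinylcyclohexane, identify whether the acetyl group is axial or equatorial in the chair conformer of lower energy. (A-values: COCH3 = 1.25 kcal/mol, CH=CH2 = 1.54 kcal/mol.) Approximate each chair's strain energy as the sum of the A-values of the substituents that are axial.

C1 and C3 have the same parity, so for the trans isomer the two substituents are one axial and one equatorial in each chair.
Chair I (acetyl axial, vinyl equatorial): E = 1.25 kcal/mol.
Chair II (acetyl equatorial, vinyl axial): E = 1.54 kcal/mol.
Chair I is the more stable (lower-energy) conformer, and in that chair the acetyl group is axial.

axial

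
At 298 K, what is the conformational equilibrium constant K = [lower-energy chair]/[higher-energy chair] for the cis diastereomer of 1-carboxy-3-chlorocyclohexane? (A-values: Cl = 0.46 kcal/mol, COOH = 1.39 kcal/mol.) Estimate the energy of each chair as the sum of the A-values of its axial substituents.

C1 and C3 have the same parity, so for the cis isomer the two substituents are e,e in one chair and a,a in the other.
Chair I (chloro axial, carboxyl axial): E = 1.85 kcal/mol; chair II (chloro equatorial, carboxyl equatorial): E = 0.00 kcal/mol.
ΔG = 1.85 kcal/mol between the two chairs.
K = exp(ΔG/RT) with R = 1.987×10⁻³ kcal mol⁻¹ K⁻¹ and T = 298 K gives K ≈ 22.7.

K ≈ 22.7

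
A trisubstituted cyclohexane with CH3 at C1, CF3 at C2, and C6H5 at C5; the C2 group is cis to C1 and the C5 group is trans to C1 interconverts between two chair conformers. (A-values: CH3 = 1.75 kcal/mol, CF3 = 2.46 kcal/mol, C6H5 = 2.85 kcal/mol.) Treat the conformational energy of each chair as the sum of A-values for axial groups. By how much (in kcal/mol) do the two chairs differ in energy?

Chair I (methyl axial, trifluoromethyl equatorial, phenyl equatorial): E = 1.75 kcal/mol.
Chair II (methyl equatorial, trifluoromethyl axial, phenyl axial): E = 5.31 kcal/mol.
ΔE = 5.31 − 1.75 = 3.56 kcal/mol; chair I is more stable.

3.56 kcal/mol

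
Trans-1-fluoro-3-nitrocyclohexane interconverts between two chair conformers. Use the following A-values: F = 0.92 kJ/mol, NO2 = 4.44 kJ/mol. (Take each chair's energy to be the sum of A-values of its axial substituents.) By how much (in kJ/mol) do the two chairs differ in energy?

3.52 kJ/mol

C1 and C3 have the same parity, so for the trans isomer the two substituents are one axial and one equatorial in each chair.
Chair I (fluoro axial, nitro equatorial): E = 0.92 kJ/mol.
Chair II (fluoro equatorial, nitro axial): E = 4.44 kJ/mol.
ΔE = 4.44 − 0.92 = 3.52 kJ/mol; chair I is more stable.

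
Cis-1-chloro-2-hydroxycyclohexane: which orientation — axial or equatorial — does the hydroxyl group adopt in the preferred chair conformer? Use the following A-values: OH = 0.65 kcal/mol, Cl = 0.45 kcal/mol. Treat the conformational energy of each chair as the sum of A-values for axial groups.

C1 and C2 have opposite parity, so for the cis isomer the two substituents are one axial and one equatorial in each chair.
Chair I (hydroxyl axial, chloro equatorial): E = 0.65 kcal/mol.
Chair II (hydroxyl equatorial, chloro axial): E = 0.45 kcal/mol.
Chair II is the more stable (lower-energy) conformer, and in that chair the hydroxyl group is equatorial.

equatorial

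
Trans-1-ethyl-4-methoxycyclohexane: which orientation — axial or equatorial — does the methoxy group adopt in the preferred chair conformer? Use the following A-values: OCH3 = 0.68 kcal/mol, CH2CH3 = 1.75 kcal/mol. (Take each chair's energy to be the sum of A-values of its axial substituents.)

equatorial

C1 and C4 have opposite parity, so for the trans isomer the two substituents are e,e in one chair and a,a in the other.
Chair I (methoxy axial, ethyl axial): E = 2.43 kcal/mol.
Chair II (methoxy equatorial, ethyl equatorial): E = 0.00 kcal/mol.
Chair II is the more stable (lower-energy) conformer, and in that chair the methoxy group is equatorial.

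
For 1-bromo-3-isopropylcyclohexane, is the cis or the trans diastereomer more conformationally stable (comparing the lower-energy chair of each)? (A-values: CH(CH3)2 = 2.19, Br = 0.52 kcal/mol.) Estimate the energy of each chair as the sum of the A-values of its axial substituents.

At 1,3 positions (parity same): cis → (e,e or a,a); trans → (a,e or e,a).
Best chair for cis: E = 0.00 kcal/mol; best chair for trans: E = 0.52 kcal/mol.
The cis isomer is lower by 0.52 kcal/mol.

cis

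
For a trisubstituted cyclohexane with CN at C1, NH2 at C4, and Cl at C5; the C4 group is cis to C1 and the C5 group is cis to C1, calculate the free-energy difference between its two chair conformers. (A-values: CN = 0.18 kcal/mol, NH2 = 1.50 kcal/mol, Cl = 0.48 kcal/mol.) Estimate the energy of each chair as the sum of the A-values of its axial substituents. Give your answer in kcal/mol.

Chair I (cyano axial, amino equatorial, chloro axial): E = 0.66 kcal/mol.
Chair II (cyano equatorial, amino axial, chloro equatorial): E = 1.50 kcal/mol.
ΔE = 1.50 − 0.66 = 0.84 kcal/mol; chair I is more stable.

0.84 kcal/mol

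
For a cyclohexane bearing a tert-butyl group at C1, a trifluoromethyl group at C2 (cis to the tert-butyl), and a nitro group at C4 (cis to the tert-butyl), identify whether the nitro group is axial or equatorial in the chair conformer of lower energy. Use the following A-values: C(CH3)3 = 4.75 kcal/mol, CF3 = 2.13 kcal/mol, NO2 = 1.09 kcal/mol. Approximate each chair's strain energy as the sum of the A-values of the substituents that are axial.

Chair I (tert-butyl axial, trifluoromethyl equatorial, nitro equatorial): E = 4.75 kcal/mol.
Chair II (tert-butyl equatorial, trifluoromethyl axial, nitro axial): E = 3.22 kcal/mol.
Chair II is the more stable (lower-energy) conformer, and in that chair the nitro group is axial.

axial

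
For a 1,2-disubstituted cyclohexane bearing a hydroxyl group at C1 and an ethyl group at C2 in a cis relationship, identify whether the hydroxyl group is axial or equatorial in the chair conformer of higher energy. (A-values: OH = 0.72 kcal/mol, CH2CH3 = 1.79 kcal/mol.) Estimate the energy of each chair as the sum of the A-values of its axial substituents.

equatorial

C1 and C2 have opposite parity, so for the cis isomer the two substituents are one axial and one equatorial in each chair.
Chair I (hydroxyl axial, ethyl equatorial): E = 0.72 kcal/mol.
Chair II (hydroxyl equatorial, ethyl axial): E = 1.79 kcal/mol.
Chair II is the less stable (higher-energy) conformer, and in that chair the hydroxyl group is equatorial.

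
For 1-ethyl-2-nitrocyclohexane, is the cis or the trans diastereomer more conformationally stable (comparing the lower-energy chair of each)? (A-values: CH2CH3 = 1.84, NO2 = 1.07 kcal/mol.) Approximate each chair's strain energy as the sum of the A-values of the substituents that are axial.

At 1,2 positions (parity opposite): cis → (a,e or e,a); trans → (e,e or a,a).
Best chair for cis: E = 1.07 kcal/mol; best chair for trans: E = 0.00 kcal/mol.
The trans isomer is lower by 1.07 kcal/mol.

trans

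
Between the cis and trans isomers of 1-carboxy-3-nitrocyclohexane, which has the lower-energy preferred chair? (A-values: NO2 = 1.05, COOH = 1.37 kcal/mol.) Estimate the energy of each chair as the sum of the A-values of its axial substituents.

At 1,3 positions (parity same): cis → (e,e or a,a); trans → (a,e or e,a).
Best chair for cis: E = 0.00 kcal/mol; best chair for trans: E = 1.05 kcal/mol.
The cis isomer is lower by 1.05 kcal/mol.

cis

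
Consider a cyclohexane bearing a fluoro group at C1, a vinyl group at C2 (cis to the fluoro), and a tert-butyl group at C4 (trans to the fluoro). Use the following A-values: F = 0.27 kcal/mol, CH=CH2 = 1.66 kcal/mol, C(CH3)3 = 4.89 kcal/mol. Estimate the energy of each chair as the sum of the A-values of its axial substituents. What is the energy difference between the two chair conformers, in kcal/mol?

Chair I (fluoro axial, vinyl equatorial, tert-butyl axial): E = 5.16 kcal/mol.
Chair II (fluoro equatorial, vinyl axial, tert-butyl equatorial): E = 1.66 kcal/mol.
ΔE = 5.16 − 1.66 = 3.50 kcal/mol; chair II is more stable.

3.50 kcal/mol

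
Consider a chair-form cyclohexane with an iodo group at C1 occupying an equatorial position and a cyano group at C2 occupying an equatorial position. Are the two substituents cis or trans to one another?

C1 and C2 have opposite parity, so their axial bonds point in opposite directions.
With opposite-parity carbons, two substituents on the same face are one axial and one equatorial; opposite faces give both axial or both equatorial.
Here the groups are equatorial/equatorial → opposite face → trans.

trans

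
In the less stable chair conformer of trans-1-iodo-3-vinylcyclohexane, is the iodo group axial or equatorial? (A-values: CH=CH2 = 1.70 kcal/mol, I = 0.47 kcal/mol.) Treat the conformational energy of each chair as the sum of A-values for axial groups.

C1 and C3 have the same parity, so for the trans isomer the two substituents are one axial and one equatorial in each chair.
Chair I (vinyl axial, iodo equatorial): E = 1.70 kcal/mol.
Chair II (vinyl equatorial, iodo axial): E = 0.47 kcal/mol.
Chair I is the less stable (higher-energy) conformer, and in that chair the iodo group is equatorial.

equatorial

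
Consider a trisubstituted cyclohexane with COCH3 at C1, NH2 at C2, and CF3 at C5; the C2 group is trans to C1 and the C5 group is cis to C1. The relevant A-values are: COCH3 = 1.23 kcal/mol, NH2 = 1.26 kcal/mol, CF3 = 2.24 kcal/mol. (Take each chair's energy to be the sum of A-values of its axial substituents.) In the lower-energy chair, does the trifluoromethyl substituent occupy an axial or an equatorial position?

equatorial

Chair I (acetyl axial, amino axial, trifluoromethyl axial): E = 4.73 kcal/mol.
Chair II (acetyl equatorial, amino equatorial, trifluoromethyl equatorial): E = 0.00 kcal/mol.
Chair II is the more stable (lower-energy) conformer, and in that chair the trifluoromethyl group is equatorial.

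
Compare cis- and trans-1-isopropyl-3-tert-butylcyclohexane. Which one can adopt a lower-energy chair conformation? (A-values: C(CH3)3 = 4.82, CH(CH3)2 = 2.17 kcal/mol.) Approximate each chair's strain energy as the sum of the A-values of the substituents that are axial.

cis

At 1,3 positions (parity same): cis → (e,e or a,a); trans → (a,e or e,a).
Best chair for cis: E = 0.00 kcal/mol; best chair for trans: E = 2.17 kcal/mol.
The cis isomer is lower by 2.17 kcal/mol.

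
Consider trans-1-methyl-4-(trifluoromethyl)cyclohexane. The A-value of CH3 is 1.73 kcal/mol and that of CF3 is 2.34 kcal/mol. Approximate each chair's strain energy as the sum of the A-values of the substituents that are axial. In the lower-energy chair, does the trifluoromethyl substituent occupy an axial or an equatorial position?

equatorial

C1 and C4 have opposite parity, so for the trans isomer the two substituents are e,e in one chair and a,a in the other.
Chair I (methyl axial, trifluoromethyl axial): E = 4.07 kcal/mol.
Chair II (methyl equatorial, trifluoromethyl equatorial): E = 0.00 kcal/mol.
Chair II is the more stable (lower-energy) conformer, and in that chair the trifluoromethyl group is equatorial.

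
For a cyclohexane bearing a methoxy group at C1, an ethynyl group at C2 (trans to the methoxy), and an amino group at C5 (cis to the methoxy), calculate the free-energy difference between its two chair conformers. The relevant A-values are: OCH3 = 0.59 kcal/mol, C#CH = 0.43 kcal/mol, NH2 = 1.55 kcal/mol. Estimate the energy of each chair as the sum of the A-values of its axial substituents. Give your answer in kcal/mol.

2.57 kcal/mol

Chair I (methoxy axial, ethynyl axial, amino axial): E = 2.57 kcal/mol.
Chair II (methoxy equatorial, ethynyl equatorial, amino equatorial): E = 0.00 kcal/mol.
ΔE = 2.57 − 0.00 = 2.57 kcal/mol; chair II is more stable.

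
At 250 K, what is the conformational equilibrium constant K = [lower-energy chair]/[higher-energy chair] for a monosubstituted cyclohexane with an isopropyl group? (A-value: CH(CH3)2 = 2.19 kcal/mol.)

K ≈ 82.2

One chair has the isopropyl group axial (E = 2.19 kcal/mol) and the other has it equatorial (E = 0).
ΔG = 2.19 kcal/mol between the two chairs.
K = exp(ΔG/RT) with R = 1.987×10⁻³ kcal mol⁻¹ K⁻¹ and T = 250 K gives K ≈ 82.2.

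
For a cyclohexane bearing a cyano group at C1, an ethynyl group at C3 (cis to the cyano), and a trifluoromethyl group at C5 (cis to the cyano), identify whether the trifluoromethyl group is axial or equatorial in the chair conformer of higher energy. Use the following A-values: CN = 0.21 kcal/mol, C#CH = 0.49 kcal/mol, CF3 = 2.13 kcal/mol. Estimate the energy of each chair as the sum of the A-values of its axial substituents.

axial

Chair I (cyano axial, ethynyl axial, trifluoromethyl axial): E = 2.83 kcal/mol.
Chair II (cyano equatorial, ethynyl equatorial, trifluoromethyl equatorial): E = 0.00 kcal/mol.
Chair I is the less stable (higher-energy) conformer, and in that chair the trifluoromethyl group is axial.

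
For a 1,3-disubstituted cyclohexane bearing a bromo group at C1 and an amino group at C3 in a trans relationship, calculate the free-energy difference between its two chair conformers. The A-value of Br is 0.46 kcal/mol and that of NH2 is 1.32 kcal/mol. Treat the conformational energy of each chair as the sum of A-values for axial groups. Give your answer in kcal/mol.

0.86 kcal/mol

C1 and C3 have the same parity, so for the trans isomer the two substituents are one axial and one equatorial in each chair.
Chair I (bromo axial, amino equatorial): E = 0.46 kcal/mol.
Chair II (bromo equatorial, amino axial): E = 1.32 kcal/mol.
ΔE = 1.32 − 0.46 = 0.86 kcal/mol; chair I is more stable.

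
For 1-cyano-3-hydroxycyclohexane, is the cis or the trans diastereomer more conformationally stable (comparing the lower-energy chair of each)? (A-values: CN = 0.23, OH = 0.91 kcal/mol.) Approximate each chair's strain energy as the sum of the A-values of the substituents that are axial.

At 1,3 positions (parity same): cis → (e,e or a,a); trans → (a,e or e,a).
Best chair for cis: E = 0.00 kcal/mol; best chair for trans: E = 0.23 kcal/mol.
The cis isomer is lower by 0.23 kcal/mol.

cis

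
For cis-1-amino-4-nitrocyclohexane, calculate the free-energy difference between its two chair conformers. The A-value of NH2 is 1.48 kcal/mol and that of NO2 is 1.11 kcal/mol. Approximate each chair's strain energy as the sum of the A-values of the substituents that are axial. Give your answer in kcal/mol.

C1 and C4 have opposite parity, so for the cis isomer the two substituents are one axial and one equatorial in each chair.
Chair I (amino axial, nitro equatorial): E = 1.48 kcal/mol.
Chair II (amino equatorial, nitro axial): E = 1.11 kcal/mol.
ΔE = 1.48 − 1.11 = 0.37 kcal/mol; chair II is more stable.

0.37 kcal/mol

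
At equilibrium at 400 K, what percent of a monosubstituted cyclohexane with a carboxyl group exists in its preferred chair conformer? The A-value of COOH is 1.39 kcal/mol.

85.2%

One chair has the carboxyl group axial (E = 1.39 kcal/mol) and the other has it equatorial (E = 0).
ΔG = 1.39 kcal/mol between the two chairs.
K = exp(ΔG/RT) with R = 1.987×10⁻³ kcal mol⁻¹ K⁻¹ and T = 400 K gives K ≈ 5.75.
Fraction in the lower-energy chair = K/(K+1) = 85.2%.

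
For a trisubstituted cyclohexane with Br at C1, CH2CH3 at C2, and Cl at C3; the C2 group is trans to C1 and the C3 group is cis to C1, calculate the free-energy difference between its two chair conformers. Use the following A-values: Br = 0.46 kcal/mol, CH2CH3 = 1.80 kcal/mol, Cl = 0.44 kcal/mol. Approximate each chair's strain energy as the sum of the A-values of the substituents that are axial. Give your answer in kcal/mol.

Chair I (bromo axial, ethyl axial, chloro axial): E = 2.70 kcal/mol.
Chair II (bromo equatorial, ethyl equatorial, chloro equatorial): E = 0.00 kcal/mol.
ΔE = 2.70 − 0.00 = 2.70 kcal/mol; chair II is more stable.

2.70 kcal/mol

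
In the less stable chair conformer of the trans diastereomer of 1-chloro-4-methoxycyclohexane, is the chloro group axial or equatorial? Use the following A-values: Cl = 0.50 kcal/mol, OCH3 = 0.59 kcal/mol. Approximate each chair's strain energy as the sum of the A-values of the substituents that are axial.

axial

C1 and C4 have opposite parity, so for the trans isomer the two substituents are e,e in one chair and a,a in the other.
Chair I (chloro axial, methoxy axial): E = 1.09 kcal/mol.
Chair II (chloro equatorial, methoxy equatorial): E = 0.00 kcal/mol.
Chair I is the less stable (higher-energy) conformer, and in that chair the chloro group is axial.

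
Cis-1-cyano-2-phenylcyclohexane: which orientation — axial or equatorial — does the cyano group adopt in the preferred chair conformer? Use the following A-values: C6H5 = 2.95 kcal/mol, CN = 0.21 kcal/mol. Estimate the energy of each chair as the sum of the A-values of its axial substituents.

C1 and C2 have opposite parity, so for the cis isomer the two substituents are one axial and one equatorial in each chair.
Chair I (phenyl axial, cyano equatorial): E = 2.95 kcal/mol.
Chair II (phenyl equatorial, cyano axial): E = 0.21 kcal/mol.
Chair II is the more stable (lower-energy) conformer, and in that chair the cyano group is axial.

axial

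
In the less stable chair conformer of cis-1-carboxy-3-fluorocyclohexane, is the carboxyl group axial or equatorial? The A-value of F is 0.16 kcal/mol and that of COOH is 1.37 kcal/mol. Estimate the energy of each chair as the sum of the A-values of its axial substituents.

axial

C1 and C3 have the same parity, so for the cis isomer the two substituents are e,e in one chair and a,a in the other.
Chair I (fluoro axial, carboxyl axial): E = 1.53 kcal/mol.
Chair II (fluoro equatorial, carboxyl equatorial): E = 0.00 kcal/mol.
Chair I is the less stable (higher-energy) conformer, and in that chair the carboxyl group is axial.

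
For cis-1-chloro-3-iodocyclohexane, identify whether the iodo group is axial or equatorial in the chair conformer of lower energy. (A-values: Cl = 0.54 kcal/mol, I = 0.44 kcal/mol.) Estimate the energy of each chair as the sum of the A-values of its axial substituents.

C1 and C3 have the same parity, so for the cis isomer the two substituents are e,e in one chair and a,a in the other.
Chair I (chloro axial, iodo axial): E = 0.98 kcal/mol.
Chair II (chloro equatorial, iodo equatorial): E = 0.00 kcal/mol.
Chair II is the more stable (lower-energy) conformer, and in that chair the iodo group is equatorial.

equatorial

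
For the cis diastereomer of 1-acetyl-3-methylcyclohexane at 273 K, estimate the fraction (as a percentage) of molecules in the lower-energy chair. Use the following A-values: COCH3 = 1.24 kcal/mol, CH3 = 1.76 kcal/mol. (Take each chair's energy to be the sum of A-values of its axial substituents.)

C1 and C3 have the same parity, so for the cis isomer the two substituents are e,e in one chair and a,a in the other.
Chair I (acetyl axial, methyl axial): E = 3.00 kcal/mol; chair II (acetyl equatorial, methyl equatorial): E = 0.00 kcal/mol.
ΔG = 3.00 kcal/mol between the two chairs.
K = exp(ΔG/RT) with R = 1.987×10⁻³ kcal mol⁻¹ K⁻¹ and T = 273 K gives K ≈ 252.
Fraction in the lower-energy chair = K/(K+1) = 99.6%.

99.6%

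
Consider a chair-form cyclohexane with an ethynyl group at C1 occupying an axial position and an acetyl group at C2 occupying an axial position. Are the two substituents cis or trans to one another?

trans

C1 and C2 have opposite parity, so their axial bonds point in opposite directions.
With opposite-parity carbons, two substituents on the same face are one axial and one equatorial; opposite faces give both axial or both equatorial.
Here the groups are axial/axial → opposite face → trans.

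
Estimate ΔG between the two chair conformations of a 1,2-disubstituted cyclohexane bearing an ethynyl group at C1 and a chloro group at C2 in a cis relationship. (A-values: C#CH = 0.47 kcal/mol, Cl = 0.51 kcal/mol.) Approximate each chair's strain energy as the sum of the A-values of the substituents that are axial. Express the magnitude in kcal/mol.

0.04 kcal/mol

C1 and C2 have opposite parity, so for the cis isomer the two substituents are one axial and one equatorial in each chair.
Chair I (ethynyl axial, chloro equatorial): E = 0.47 kcal/mol.
Chair II (ethynyl equatorial, chloro axial): E = 0.51 kcal/mol.
ΔE = 0.51 − 0.47 = 0.04 kcal/mol; chair I is more stable.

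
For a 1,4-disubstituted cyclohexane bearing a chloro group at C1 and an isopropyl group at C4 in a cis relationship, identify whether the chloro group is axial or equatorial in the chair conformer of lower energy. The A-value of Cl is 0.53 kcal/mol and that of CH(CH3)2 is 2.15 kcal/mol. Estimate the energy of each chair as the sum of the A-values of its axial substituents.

C1 and C4 have opposite parity, so for the cis isomer the two substituents are one axial and one equatorial in each chair.
Chair I (chloro axial, isopropyl equatorial): E = 0.53 kcal/mol.
Chair II (chloro equatorial, isopropyl axial): E = 2.15 kcal/mol.
Chair I is the more stable (lower-energy) conformer, and in that chair the chloro group is axial.

axial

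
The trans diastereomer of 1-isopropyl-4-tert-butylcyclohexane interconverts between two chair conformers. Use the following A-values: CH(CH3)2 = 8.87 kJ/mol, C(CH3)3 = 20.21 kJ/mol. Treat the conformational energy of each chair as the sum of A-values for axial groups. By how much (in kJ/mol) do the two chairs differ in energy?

C1 and C4 have opposite parity, so for the trans isomer the two substituents are e,e in one chair and a,a in the other.
Chair I (isopropyl axial, tert-butyl axial): E = 29.08 kJ/mol.
Chair II (isopropyl equatorial, tert-butyl equatorial): E = 0.00 kJ/mol.
ΔE = 29.08 − 0.00 = 29.08 kJ/mol; chair II is more stable.

29.08 kJ/mol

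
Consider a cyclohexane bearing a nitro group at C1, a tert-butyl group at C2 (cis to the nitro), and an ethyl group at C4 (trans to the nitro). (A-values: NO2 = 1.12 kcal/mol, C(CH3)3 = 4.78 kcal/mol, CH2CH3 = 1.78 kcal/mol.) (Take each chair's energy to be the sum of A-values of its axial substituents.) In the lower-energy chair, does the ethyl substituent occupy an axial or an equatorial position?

Chair I (nitro axial, tert-butyl equatorial, ethyl axial): E = 2.90 kcal/mol.
Chair II (nitro equatorial, tert-butyl axial, ethyl equatorial): E = 4.78 kcal/mol.
Chair I is the more stable (lower-energy) conformer, and in that chair the ethyl group is axial.

axial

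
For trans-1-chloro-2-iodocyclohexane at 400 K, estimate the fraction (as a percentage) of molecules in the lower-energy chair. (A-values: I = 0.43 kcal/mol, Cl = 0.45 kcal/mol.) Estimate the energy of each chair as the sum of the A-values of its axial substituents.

C1 and C2 have opposite parity, so for the trans isomer the two substituents are e,e in one chair and a,a in the other.
Chair I (iodo axial, chloro axial): E = 0.88 kcal/mol; chair II (iodo equatorial, chloro equatorial): E = 0.00 kcal/mol.
ΔG = 0.88 kcal/mol between the two chairs.
K = exp(ΔG/RT) with R = 1.987×10⁻³ kcal mol⁻¹ K⁻¹ and T = 400 K gives K ≈ 3.03.
Fraction in the lower-energy chair = K/(K+1) = 75.2%.

75.2%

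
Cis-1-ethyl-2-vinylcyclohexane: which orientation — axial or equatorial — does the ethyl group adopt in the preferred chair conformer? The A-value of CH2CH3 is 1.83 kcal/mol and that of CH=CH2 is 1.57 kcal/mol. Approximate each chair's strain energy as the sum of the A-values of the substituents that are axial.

equatorial

C1 and C2 have opposite parity, so for the cis isomer the two substituents are one axial and one equatorial in each chair.
Chair I (ethyl axial, vinyl equatorial): E = 1.83 kcal/mol.
Chair II (ethyl equatorial, vinyl axial): E = 1.57 kcal/mol.
Chair II is the more stable (lower-energy) conformer, and in that chair the ethyl group is equatorial.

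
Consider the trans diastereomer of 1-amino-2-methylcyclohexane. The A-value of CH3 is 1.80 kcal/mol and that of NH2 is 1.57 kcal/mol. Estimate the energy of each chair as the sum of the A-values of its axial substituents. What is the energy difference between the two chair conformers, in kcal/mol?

C1 and C2 have opposite parity, so for the trans isomer the two substituents are e,e in one chair and a,a in the other.
Chair I (methyl axial, amino axial): E = 3.37 kcal/mol.
Chair II (methyl equatorial, amino equatorial): E = 0.00 kcal/mol.
ΔE = 3.37 − 0.00 = 3.37 kcal/mol; chair II is more stable.

3.37 kcal/mol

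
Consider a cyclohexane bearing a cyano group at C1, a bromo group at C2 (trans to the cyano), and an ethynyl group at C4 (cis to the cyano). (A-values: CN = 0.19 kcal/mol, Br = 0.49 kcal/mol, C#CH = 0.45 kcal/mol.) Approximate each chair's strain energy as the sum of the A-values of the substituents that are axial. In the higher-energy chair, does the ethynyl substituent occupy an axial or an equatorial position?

equatorial

Chair I (cyano axial, bromo axial, ethynyl equatorial): E = 0.68 kcal/mol.
Chair II (cyano equatorial, bromo equatorial, ethynyl axial): E = 0.45 kcal/mol.
Chair I is the less stable (higher-energy) conformer, and in that chair the ethynyl group is equatorial.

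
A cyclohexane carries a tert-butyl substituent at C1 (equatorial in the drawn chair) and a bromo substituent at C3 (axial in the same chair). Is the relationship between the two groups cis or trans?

C1 and C3 have the same parity, so their axial bonds point in the same direction.
With same-parity carbons, two substituents on the same face are both axial or both equatorial; opposite faces give one of each.
Here the groups are equatorial/axial → opposite face → trans.

trans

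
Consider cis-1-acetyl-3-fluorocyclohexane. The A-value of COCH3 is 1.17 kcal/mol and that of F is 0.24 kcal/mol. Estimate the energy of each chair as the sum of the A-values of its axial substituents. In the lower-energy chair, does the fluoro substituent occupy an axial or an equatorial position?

equatorial

C1 and C3 have the same parity, so for the cis isomer the two substituents are e,e in one chair and a,a in the other.
Chair I (acetyl axial, fluoro axial): E = 1.41 kcal/mol.
Chair II (acetyl equatorial, fluoro equatorial): E = 0.00 kcal/mol.
Chair II is the more stable (lower-energy) conformer, and in that chair the fluoro group is equatorial.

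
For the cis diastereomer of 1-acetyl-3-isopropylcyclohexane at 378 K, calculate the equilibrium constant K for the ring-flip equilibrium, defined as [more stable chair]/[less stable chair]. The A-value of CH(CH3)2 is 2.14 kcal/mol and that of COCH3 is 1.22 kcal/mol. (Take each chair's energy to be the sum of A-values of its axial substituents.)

C1 and C3 have the same parity, so for the cis isomer the two substituents are e,e in one chair and a,a in the other.
Chair I (isopropyl axial, acetyl axial): E = 3.36 kcal/mol; chair II (isopropyl equatorial, acetyl equatorial): E = 0.00 kcal/mol.
ΔG = 3.36 kcal/mol between the two chairs.
K = exp(ΔG/RT) with R = 1.987×10⁻³ kcal mol⁻¹ K⁻¹ and T = 378 K gives K ≈ 87.7.

K ≈ 87.7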